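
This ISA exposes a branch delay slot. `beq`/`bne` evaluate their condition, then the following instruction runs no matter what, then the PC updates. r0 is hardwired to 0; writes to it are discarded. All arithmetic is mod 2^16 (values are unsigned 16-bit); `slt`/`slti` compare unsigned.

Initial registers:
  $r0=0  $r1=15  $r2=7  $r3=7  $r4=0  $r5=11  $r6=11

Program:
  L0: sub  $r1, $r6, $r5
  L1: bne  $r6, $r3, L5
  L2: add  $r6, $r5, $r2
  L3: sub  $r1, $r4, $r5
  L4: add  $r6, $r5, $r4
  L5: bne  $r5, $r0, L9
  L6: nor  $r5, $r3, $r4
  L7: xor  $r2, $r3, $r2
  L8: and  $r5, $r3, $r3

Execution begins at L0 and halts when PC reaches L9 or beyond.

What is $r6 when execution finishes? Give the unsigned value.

#0 sub  $r1, $r6, $r5 ; 0/0/7/7/0/11/11
#1 bne  $r6, $r3, L5 ; 0/0/7/7/0/11/11 ; →target
#2 add  $r6, $r5, $r2 ; 0/0/7/7/0/11/18
#5 bne  $r5, $r0, L9 ; 0/0/7/7/0/11/18 ; →target
#6 nor  $r5, $r3, $r4 ; 0/0/7/7/0/65528/18

18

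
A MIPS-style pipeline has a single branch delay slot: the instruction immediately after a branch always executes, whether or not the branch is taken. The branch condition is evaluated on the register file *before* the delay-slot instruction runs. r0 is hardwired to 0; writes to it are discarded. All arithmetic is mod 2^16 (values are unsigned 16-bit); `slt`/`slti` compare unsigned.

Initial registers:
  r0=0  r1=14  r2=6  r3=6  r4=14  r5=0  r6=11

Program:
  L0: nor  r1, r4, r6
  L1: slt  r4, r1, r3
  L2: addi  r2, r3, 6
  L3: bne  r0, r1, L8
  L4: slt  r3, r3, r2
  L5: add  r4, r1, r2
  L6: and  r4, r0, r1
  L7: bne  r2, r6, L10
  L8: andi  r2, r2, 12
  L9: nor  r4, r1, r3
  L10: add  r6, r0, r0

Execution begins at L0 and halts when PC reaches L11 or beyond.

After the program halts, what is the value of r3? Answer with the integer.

PC=0  nor  r1, r4, r6        | r0=0 r1=65520 r2=6 r3=6 r4=14 r5=0 r6=11
PC=1  slt  r4, r1, r3        | r0=0 r1=65520 r2=6 r3=6 r4=0 r5=0 r6=11
PC=2  addi  r2, r3, 6        | r0=0 r1=65520 r2=12 r3=6 r4=0 r5=0 r6=11
PC=3  bne  r0, r1, L8        | r0=0 r1=65520 r2=12 r3=6 r4=0 r5=0 r6=11  [TAKEN]
PC=4  slt  r3, r3, r2        | r0=0 r1=65520 r2=12 r3=1 r4=0 r5=0 r6=11
PC=8  andi  r2, r2, 12       | r0=0 r1=65520 r2=12 r3=1 r4=0 r5=0 r6=11
PC=9  nor  r4, r1, r3        | r0=0 r1=65520 r2=12 r3=1 r4=14 r5=0 r6=11
PC=10 add  r6, r0, r0        | r0=0 r1=65520 r2=12 r3=1 r4=14 r5=0 r6=0

1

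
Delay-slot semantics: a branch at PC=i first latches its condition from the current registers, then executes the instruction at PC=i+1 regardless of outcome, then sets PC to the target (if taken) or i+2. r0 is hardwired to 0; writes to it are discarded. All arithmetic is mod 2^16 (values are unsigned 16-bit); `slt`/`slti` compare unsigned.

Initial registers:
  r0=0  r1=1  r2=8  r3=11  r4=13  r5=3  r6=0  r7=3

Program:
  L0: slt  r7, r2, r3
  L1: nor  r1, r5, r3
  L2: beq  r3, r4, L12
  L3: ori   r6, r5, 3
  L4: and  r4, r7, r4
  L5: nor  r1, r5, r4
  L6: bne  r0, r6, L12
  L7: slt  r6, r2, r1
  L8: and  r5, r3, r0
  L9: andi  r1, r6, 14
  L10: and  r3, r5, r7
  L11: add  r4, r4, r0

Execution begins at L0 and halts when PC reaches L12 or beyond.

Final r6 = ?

PC=0  slt  r7, r2, r3        | r0=0 r1=1 r2=8 r3=11 r4=13 r5=3 r6=0 r7=1
PC=1  nor  r1, r5, r3        | r0=0 r1=65524 r2=8 r3=11 r4=13 r5=3 r6=0 r7=1
PC=2  beq  r3, r4, L12       | r0=0 r1=65524 r2=8 r3=11 r4=13 r5=3 r6=0 r7=1  [not taken]
PC=3  ori   r6, r5, 3        | r0=0 r1=65524 r2=8 r3=11 r4=13 r5=3 r6=3 r7=1
PC=4  and  r4, r7, r4        | r0=0 r1=65524 r2=8 r3=11 r4=1 r5=3 r6=3 r7=1
PC=5  nor  r1, r5, r4        | r0=0 r1=65532 r2=8 r3=11 r4=1 r5=3 r6=3 r7=1
PC=6  bne  r0, r6, L12       | r0=0 r1=65532 r2=8 r3=11 r4=1 r5=3 r6=3 r7=1  [TAKEN]
PC=7  slt  r6, r2, r1        | r0=0 r1=65532 r2=8 r3=11 r4=1 r5=3 r6=1 r7=1

1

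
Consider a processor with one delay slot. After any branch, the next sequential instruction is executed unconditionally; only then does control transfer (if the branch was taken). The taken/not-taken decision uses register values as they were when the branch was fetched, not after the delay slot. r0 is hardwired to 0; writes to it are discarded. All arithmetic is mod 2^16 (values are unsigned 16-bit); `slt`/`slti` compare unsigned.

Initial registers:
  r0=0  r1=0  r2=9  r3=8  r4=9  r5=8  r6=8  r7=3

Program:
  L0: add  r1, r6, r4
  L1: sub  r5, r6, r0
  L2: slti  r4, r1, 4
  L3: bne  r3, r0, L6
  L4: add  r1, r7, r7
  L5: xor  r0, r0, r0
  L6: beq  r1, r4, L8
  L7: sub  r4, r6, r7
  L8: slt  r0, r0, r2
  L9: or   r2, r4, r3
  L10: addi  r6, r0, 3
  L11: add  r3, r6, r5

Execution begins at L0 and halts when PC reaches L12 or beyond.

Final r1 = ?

6

#0 add  r1, r6, r4 ; 0/17/9/8/9/8/8/3
#1 sub  r5, r6, r0 ; 0/17/9/8/9/8/8/3
#2 slti  r4, r1, 4 ; 0/17/9/8/0/8/8/3
#3 bne  r3, r0, L6 ; 0/17/9/8/0/8/8/3 ; →target
#4 add  r1, r7, r7 ; 0/6/9/8/0/8/8/3
#6 beq  r1, r4, L8 ; 0/6/9/8/0/8/8/3 ; →fallthru
#7 sub  r4, r6, r7 ; 0/6/9/8/5/8/8/3
#8 slt  r0, r0, r2 ; 0/6/9/8/5/8/8/3
#9 or   r2, r4, r3 ; 0/6/13/8/5/8/8/3
#10 addi  r6, r0, 3 ; 0/6/13/8/5/8/3/3
#11 add  r3, r6, r5 ; 0/6/13/11/5/8/3/3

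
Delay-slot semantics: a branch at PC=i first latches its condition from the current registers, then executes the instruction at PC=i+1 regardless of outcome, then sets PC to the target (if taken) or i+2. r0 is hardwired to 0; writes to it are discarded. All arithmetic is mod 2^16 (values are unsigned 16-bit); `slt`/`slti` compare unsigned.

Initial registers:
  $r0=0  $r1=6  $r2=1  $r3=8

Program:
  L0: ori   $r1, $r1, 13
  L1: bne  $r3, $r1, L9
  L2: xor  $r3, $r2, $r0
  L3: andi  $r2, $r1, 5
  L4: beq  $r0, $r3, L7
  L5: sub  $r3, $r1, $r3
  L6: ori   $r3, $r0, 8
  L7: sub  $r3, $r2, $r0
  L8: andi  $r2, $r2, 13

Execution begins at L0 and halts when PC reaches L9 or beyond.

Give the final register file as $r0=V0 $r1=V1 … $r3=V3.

$r0=0 $r1=15 $r2=1 $r3=1

#0 ori   $r1, $r1, 13 ; 0/15/1/8
#1 bne  $r3, $r1, L9 ; 0/15/1/8 ; →target
#2 xor  $r3, $r2, $r0 ; 0/15/1/1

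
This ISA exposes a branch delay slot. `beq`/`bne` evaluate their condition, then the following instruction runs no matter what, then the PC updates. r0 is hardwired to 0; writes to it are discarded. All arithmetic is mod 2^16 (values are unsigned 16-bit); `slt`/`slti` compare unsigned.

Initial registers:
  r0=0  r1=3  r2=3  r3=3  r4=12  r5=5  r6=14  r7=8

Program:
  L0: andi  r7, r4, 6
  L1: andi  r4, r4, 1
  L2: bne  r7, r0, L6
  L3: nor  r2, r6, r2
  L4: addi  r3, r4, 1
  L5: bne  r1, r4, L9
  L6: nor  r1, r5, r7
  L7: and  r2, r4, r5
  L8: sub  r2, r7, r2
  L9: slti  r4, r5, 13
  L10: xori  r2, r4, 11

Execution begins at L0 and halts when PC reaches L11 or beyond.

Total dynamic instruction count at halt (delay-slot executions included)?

9

PC=0  andi  r7, r4, 6        | r0=0 r1=3 r2=3 r3=3 r4=12 r5=5 r6=14 r7=4
PC=1  andi  r4, r4, 1        | r0=0 r1=3 r2=3 r3=3 r4=0 r5=5 r6=14 r7=4
PC=2  bne  r7, r0, L6        | r0=0 r1=3 r2=3 r3=3 r4=0 r5=5 r6=14 r7=4  [TAKEN]
PC=3  nor  r2, r6, r2        | r0=0 r1=3 r2=65520 r3=3 r4=0 r5=5 r6=14 r7=4
PC=6  nor  r1, r5, r7        | r0=0 r1=65530 r2=65520 r3=3 r4=0 r5=5 r6=14 r7=4
PC=7  and  r2, r4, r5        | r0=0 r1=65530 r2=0 r3=3 r4=0 r5=5 r6=14 r7=4
PC=8  sub  r2, r7, r2        | r0=0 r1=65530 r2=4 r3=3 r4=0 r5=5 r6=14 r7=4
PC=9  slti  r4, r5, 13       | r0=0 r1=65530 r2=4 r3=3 r4=1 r5=5 r6=14 r7=4
PC=10 xori  r2, r4, 11       | r0=0 r1=65530 r2=10 r3=3 r4=1 r5=5 r6=14 r7=4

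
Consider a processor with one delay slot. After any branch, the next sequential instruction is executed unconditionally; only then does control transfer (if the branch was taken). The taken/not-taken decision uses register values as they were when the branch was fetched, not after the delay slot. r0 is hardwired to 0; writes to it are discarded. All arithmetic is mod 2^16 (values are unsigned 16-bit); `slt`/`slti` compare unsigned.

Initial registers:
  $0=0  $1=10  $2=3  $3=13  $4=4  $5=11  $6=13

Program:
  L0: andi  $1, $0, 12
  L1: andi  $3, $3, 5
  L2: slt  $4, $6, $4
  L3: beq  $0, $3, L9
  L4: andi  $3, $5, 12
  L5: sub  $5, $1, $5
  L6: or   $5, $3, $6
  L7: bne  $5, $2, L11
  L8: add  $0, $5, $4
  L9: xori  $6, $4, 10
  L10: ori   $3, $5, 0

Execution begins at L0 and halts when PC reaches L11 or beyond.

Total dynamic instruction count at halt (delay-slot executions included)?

#0 andi  $1, $0, 12 ; 0/0/3/13/4/11/13
#1 andi  $3, $3, 5 ; 0/0/3/5/4/11/13
#2 slt  $4, $6, $4 ; 0/0/3/5/0/11/13
#3 beq  $0, $3, L9 ; 0/0/3/5/0/11/13 ; →fallthru
#4 andi  $3, $5, 12 ; 0/0/3/8/0/11/13
#5 sub  $5, $1, $5 ; 0/0/3/8/0/65525/13
#6 or   $5, $3, $6 ; 0/0/3/8/0/13/13
#7 bne  $5, $2, L11 ; 0/0/3/8/0/13/13 ; →target
#8 add  $0, $5, $4 ; 0/0/3/8/0/13/13

9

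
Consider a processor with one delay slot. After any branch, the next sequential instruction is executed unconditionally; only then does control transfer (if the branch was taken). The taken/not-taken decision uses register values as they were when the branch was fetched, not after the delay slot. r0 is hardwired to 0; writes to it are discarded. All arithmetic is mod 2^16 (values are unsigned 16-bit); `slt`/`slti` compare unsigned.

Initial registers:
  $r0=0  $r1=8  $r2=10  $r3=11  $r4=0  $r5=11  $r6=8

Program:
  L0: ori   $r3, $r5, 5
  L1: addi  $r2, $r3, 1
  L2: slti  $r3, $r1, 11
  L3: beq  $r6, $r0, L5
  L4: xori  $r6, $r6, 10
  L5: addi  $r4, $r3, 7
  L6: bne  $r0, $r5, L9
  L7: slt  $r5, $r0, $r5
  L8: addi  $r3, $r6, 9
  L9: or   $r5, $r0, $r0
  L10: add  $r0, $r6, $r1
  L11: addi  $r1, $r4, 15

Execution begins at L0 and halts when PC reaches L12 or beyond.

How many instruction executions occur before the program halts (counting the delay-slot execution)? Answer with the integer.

[0] ori   $r3, $r5, 5  →  {$r0:0, $r1:8, $r2:10, $r3:15, $r4:0, $r5:11, $r6:8}
[1] addi  $r2, $r3, 1  →  {$r0:0, $r1:8, $r2:16, $r3:15, $r4:0, $r5:11, $r6:8}
[2] slti  $r3, $r1, 11  →  {$r0:0, $r1:8, $r2:16, $r3:1, $r4:0, $r5:11, $r6:8}
[3] beq  $r6, $r0, L5  →  {$r0:0, $r1:8, $r2:16, $r3:1, $r4:0, $r5:11, $r6:8}  ⟨branch fallthrough⟩
[4] xori  $r6, $r6, 10  →  {$r0:0, $r1:8, $r2:16, $r3:1, $r4:0, $r5:11, $r6:2}
[5] addi  $r4, $r3, 7  →  {$r0:0, $r1:8, $r2:16, $r3:1, $r4:8, $r5:11, $r6:2}
[6] bne  $r0, $r5, L9  →  {$r0:0, $r1:8, $r2:16, $r3:1, $r4:8, $r5:11, $r6:2}  ⟨branch taken⟩
[7] slt  $r5, $r0, $r5  →  {$r0:0, $r1:8, $r2:16, $r3:1, $r4:8, $r5:1, $r6:2}
[9] or   $r5, $r0, $r0  →  {$r0:0, $r1:8, $r2:16, $r3:1, $r4:8, $r5:0, $r6:2}
[10] add  $r0, $r6, $r1  →  {$r0:0, $r1:8, $r2:16, $r3:1, $r4:8, $r5:0, $r6:2}
[11] addi  $r1, $r4, 15  →  {$r0:0, $r1:23, $r2:16, $r3:1, $r4:8, $r5:0, $r6:2}

11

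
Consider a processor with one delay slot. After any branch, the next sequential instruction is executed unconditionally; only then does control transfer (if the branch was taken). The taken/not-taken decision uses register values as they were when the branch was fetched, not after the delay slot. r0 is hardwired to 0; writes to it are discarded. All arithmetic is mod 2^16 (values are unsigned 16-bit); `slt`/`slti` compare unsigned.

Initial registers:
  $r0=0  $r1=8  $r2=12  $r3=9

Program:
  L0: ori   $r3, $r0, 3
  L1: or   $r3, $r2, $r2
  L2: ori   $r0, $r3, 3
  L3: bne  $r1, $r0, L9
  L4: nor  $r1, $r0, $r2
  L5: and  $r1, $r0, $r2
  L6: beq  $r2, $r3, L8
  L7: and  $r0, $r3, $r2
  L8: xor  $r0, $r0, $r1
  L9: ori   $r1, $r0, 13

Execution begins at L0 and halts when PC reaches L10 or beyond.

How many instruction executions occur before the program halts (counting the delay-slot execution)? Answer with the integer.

PC=0  ori   $r3, $r0, 3      | $r0=0 $r1=8 $r2=12 $r3=3
PC=1  or   $r3, $r2, $r2     | $r0=0 $r1=8 $r2=12 $r3=12
PC=2  ori   $r0, $r3, 3      | $r0=0 $r1=8 $r2=12 $r3=12
PC=3  bne  $r1, $r0, L9      | $r0=0 $r1=8 $r2=12 $r3=12  [TAKEN]
PC=4  nor  $r1, $r0, $r2     | $r0=0 $r1=65523 $r2=12 $r3=12
PC=9  ori   $r1, $r0, 13     | $r0=0 $r1=13 $r2=12 $r3=12

6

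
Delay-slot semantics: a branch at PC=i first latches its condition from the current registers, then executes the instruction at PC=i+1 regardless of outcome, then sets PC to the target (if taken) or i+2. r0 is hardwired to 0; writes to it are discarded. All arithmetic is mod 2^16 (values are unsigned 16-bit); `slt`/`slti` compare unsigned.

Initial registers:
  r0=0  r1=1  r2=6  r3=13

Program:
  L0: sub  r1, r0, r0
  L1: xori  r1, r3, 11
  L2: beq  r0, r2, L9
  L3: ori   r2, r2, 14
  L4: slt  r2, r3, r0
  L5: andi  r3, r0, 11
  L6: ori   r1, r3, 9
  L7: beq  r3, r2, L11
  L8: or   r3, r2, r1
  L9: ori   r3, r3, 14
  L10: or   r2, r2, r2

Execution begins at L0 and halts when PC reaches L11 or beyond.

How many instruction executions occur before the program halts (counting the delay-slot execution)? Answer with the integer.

9

PC=0  sub  r1, r0, r0        | r0=0 r1=0 r2=6 r3=13
PC=1  xori  r1, r3, 11       | r0=0 r1=6 r2=6 r3=13
PC=2  beq  r0, r2, L9        | r0=0 r1=6 r2=6 r3=13  [not taken]
PC=3  ori   r2, r2, 14       | r0=0 r1=6 r2=14 r3=13
PC=4  slt  r2, r3, r0        | r0=0 r1=6 r2=0 r3=13
PC=5  andi  r3, r0, 11       | r0=0 r1=6 r2=0 r3=0
PC=6  ori   r1, r3, 9        | r0=0 r1=9 r2=0 r3=0
PC=7  beq  r3, r2, L11       | r0=0 r1=9 r2=0 r3=0  [TAKEN]
PC=8  or   r3, r2, r1        | r0=0 r1=9 r2=0 r3=9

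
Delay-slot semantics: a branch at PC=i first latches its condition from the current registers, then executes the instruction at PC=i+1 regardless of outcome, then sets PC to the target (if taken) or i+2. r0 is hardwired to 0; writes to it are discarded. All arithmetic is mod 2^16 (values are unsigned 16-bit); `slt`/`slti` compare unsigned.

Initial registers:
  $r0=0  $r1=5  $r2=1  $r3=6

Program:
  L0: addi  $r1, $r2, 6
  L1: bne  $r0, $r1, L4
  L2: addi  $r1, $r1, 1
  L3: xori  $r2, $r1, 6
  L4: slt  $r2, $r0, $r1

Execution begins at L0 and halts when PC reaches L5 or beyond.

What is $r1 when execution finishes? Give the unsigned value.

#0 addi  $r1, $r2, 6 ; 0/7/1/6
#1 bne  $r0, $r1, L4 ; 0/7/1/6 ; →target
#2 addi  $r1, $r1, 1 ; 0/8/1/6
#4 slt  $r2, $r0, $r1 ; 0/8/1/6

8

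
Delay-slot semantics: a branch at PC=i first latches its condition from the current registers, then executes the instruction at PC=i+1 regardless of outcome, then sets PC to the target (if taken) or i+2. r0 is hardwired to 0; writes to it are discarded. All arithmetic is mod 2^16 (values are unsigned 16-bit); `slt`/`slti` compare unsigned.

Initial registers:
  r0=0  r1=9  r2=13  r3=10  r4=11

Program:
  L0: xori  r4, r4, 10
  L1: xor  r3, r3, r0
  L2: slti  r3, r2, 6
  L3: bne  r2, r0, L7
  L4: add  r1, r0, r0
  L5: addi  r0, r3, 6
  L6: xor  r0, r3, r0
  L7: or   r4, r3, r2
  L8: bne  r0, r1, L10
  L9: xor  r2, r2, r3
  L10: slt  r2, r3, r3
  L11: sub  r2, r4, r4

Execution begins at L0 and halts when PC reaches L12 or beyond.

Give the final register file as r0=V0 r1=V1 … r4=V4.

r0=0 r1=0 r2=0 r3=0 r4=13

[0] xori  r4, r4, 10  →  {r0:0, r1:9, r2:13, r3:10, r4:1}
[1] xor  r3, r3, r0  →  {r0:0, r1:9, r2:13, r3:10, r4:1}
[2] slti  r3, r2, 6  →  {r0:0, r1:9, r2:13, r3:0, r4:1}
[3] bne  r2, r0, L7  →  {r0:0, r1:9, r2:13, r3:0, r4:1}  ⟨branch taken⟩
[4] add  r1, r0, r0  →  {r0:0, r1:0, r2:13, r3:0, r4:1}
[7] or   r4, r3, r2  →  {r0:0, r1:0, r2:13, r3:0, r4:13}
[8] bne  r0, r1, L10  →  {r0:0, r1:0, r2:13, r3:0, r4:13}  ⟨branch fallthrough⟩
[9] xor  r2, r2, r3  →  {r0:0, r1:0, r2:13, r3:0, r4:13}
[10] slt  r2, r3, r3  →  {r0:0, r1:0, r2:0, r3:0, r4:13}
[11] sub  r2, r4, r4  →  {r0:0, r1:0, r2:0, r3:0, r4:13}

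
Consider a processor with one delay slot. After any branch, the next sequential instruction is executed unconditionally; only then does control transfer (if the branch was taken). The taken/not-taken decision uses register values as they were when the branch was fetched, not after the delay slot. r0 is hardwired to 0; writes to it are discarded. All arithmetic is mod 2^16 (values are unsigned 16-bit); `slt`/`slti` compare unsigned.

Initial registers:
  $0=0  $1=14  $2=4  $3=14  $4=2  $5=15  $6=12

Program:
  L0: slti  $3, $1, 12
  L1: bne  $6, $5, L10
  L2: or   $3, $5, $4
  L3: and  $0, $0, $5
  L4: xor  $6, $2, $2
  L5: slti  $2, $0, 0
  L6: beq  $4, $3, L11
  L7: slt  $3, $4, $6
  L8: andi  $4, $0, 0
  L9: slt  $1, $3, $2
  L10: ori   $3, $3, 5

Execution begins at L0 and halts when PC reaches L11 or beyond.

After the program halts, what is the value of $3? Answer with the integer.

15

[0] slti  $3, $1, 12  →  {$0:0, $1:14, $2:4, $3:0, $4:2, $5:15, $6:12}
[1] bne  $6, $5, L10  →  {$0:0, $1:14, $2:4, $3:0, $4:2, $5:15, $6:12}  ⟨branch taken⟩
[2] or   $3, $5, $4  →  {$0:0, $1:14, $2:4, $3:15, $4:2, $5:15, $6:12}
[10] ori   $3, $3, 5  →  {$0:0, $1:14, $2:4, $3:15, $4:2, $5:15, $6:12}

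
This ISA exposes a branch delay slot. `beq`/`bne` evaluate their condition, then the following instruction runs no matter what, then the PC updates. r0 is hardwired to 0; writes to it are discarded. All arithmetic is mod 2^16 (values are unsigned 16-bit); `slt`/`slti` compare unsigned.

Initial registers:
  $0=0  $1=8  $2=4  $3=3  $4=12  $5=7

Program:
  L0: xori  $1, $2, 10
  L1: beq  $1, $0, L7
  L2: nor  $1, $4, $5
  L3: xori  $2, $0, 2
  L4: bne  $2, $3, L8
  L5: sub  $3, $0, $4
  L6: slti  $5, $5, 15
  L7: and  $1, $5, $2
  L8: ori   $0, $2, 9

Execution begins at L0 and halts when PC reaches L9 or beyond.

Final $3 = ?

65524

PC=0  xori  $1, $2, 10       | $0=0 $1=14 $2=4 $3=3 $4=12 $5=7
PC=1  beq  $1, $0, L7        | $0=0 $1=14 $2=4 $3=3 $4=12 $5=7  [not taken]
PC=2  nor  $1, $4, $5        | $0=0 $1=65520 $2=4 $3=3 $4=12 $5=7
PC=3  xori  $2, $0, 2        | $0=0 $1=65520 $2=2 $3=3 $4=12 $5=7
PC=4  bne  $2, $3, L8        | $0=0 $1=65520 $2=2 $3=3 $4=12 $5=7  [TAKEN]
PC=5  sub  $3, $0, $4        | $0=0 $1=65520 $2=2 $3=65524 $4=12 $5=7
PC=8  ori   $0, $2, 9        | $0=0 $1=65520 $2=2 $3=65524 $4=12 $5=7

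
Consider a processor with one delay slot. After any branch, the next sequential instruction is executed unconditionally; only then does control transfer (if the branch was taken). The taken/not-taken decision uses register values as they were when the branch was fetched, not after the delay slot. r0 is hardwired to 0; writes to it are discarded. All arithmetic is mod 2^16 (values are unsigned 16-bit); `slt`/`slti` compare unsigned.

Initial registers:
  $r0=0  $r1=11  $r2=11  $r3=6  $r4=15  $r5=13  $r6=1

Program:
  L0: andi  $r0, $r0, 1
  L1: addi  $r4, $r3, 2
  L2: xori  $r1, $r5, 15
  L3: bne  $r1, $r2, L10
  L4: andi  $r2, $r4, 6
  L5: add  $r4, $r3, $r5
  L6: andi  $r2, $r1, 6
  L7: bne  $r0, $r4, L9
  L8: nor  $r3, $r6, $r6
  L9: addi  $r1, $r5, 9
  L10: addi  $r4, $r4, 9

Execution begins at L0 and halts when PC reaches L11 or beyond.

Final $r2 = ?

0

PC=0  andi  $r0, $r0, 1      | $r0=0 $r1=11 $r2=11 $r3=6 $r4=15 $r5=13 $r6=1
PC=1  addi  $r4, $r3, 2      | $r0=0 $r1=11 $r2=11 $r3=6 $r4=8 $r5=13 $r6=1
PC=2  xori  $r1, $r5, 15     | $r0=0 $r1=2 $r2=11 $r3=6 $r4=8 $r5=13 $r6=1
PC=3  bne  $r1, $r2, L10     | $r0=0 $r1=2 $r2=11 $r3=6 $r4=8 $r5=13 $r6=1  [TAKEN]
PC=4  andi  $r2, $r4, 6      | $r0=0 $r1=2 $r2=0 $r3=6 $r4=8 $r5=13 $r6=1
PC=10 addi  $r4, $r4, 9      | $r0=0 $r1=2 $r2=0 $r3=6 $r4=17 $r5=13 $r6=1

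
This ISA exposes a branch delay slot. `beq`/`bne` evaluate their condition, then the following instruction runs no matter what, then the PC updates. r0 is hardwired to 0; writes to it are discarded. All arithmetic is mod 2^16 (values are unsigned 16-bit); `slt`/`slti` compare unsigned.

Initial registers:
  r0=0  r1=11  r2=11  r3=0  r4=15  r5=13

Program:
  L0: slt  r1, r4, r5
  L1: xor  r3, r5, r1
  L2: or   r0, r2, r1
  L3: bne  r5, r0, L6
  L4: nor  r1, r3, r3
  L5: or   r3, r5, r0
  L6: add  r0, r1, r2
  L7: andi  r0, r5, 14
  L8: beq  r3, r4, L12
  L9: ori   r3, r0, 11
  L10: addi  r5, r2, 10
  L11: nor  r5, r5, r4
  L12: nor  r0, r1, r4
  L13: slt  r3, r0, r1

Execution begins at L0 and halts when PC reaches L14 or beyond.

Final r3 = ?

1

  step pc=0: slt  r1, r4, r5  regs=(0,0,11,0,15,13)
  step pc=1: xor  r3, r5, r1  regs=(0,0,11,13,15,13)
  step pc=2: or   r0, r2, r1  regs=(0,0,11,13,15,13)
  step pc=3: bne  r5, r0, L6  cond=T  regs=(0,0,11,13,15,13)
  step pc=4: nor  r1, r3, r3  regs=(0,65522,11,13,15,13)
  step pc=6: add  r0, r1, r2  regs=(0,65522,11,13,15,13)
  step pc=7: andi  r0, r5, 14  regs=(0,65522,11,13,15,13)
  step pc=8: beq  r3, r4, L12  cond=F  regs=(0,65522,11,13,15,13)
  step pc=9: ori   r3, r0, 11  regs=(0,65522,11,11,15,13)
  step pc=10: addi  r5, r2, 10  regs=(0,65522,11,11,15,21)
  step pc=11: nor  r5, r5, r4  regs=(0,65522,11,11,15,65504)
  step pc=12: nor  r0, r1, r4  regs=(0,65522,11,11,15,65504)
  step pc=13: slt  r3, r0, r1  regs=(0,65522,11,1,15,65504)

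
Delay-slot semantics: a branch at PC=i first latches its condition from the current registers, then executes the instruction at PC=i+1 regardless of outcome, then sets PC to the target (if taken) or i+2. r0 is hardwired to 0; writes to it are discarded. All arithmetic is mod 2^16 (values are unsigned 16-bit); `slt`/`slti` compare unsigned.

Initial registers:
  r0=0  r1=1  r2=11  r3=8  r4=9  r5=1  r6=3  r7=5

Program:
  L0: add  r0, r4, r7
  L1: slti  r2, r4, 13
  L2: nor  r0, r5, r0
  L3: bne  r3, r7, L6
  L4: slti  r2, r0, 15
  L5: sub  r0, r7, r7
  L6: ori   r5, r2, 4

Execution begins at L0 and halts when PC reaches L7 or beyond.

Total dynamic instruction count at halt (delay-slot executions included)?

6

#0 add  r0, r4, r7 ; 0/1/11/8/9/1/3/5
#1 slti  r2, r4, 13 ; 0/1/1/8/9/1/3/5
#2 nor  r0, r5, r0 ; 0/1/1/8/9/1/3/5
#3 bne  r3, r7, L6 ; 0/1/1/8/9/1/3/5 ; →target
#4 slti  r2, r0, 15 ; 0/1/1/8/9/1/3/5
#6 ori   r5, r2, 4 ; 0/1/1/8/9/5/3/5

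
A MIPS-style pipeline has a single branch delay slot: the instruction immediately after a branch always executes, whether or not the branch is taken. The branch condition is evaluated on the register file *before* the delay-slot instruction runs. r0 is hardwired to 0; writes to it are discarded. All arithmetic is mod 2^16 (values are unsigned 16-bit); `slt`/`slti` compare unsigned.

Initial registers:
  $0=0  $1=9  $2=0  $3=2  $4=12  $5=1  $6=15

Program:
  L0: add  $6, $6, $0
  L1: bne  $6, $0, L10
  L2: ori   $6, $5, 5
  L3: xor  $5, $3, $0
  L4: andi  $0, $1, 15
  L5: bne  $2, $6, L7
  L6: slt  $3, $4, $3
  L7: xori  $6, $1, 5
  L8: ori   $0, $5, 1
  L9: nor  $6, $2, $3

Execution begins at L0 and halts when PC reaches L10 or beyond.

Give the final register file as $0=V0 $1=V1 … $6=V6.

$0=0 $1=9 $2=0 $3=2 $4=12 $5=1 $6=5

#0 add  $6, $6, $0 ; 0/9/0/2/12/1/15
#1 bne  $6, $0, L10 ; 0/9/0/2/12/1/15 ; →target
#2 ori   $6, $5, 5 ; 0/9/0/2/12/1/5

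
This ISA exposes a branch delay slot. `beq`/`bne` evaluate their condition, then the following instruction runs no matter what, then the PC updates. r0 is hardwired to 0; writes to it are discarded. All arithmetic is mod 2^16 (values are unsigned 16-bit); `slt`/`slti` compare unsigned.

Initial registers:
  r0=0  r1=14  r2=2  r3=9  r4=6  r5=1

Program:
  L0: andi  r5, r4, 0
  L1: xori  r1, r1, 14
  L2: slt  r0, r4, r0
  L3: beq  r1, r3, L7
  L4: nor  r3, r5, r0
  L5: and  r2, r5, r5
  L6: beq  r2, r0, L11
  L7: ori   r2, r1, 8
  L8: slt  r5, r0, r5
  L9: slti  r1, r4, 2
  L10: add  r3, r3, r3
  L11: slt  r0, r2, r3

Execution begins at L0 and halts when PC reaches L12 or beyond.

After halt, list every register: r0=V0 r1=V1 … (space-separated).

#0 andi  r5, r4, 0 ; 0/14/2/9/6/0
#1 xori  r1, r1, 14 ; 0/0/2/9/6/0
#2 slt  r0, r4, r0 ; 0/0/2/9/6/0
#3 beq  r1, r3, L7 ; 0/0/2/9/6/0 ; →fallthru
#4 nor  r3, r5, r0 ; 0/0/2/65535/6/0
#5 and  r2, r5, r5 ; 0/0/0/65535/6/0
#6 beq  r2, r0, L11 ; 0/0/0/65535/6/0 ; →target
#7 ori   r2, r1, 8 ; 0/0/8/65535/6/0
#11 slt  r0, r2, r3 ; 0/0/8/65535/6/0

r0=0 r1=0 r2=8 r3=65535 r4=6 r5=0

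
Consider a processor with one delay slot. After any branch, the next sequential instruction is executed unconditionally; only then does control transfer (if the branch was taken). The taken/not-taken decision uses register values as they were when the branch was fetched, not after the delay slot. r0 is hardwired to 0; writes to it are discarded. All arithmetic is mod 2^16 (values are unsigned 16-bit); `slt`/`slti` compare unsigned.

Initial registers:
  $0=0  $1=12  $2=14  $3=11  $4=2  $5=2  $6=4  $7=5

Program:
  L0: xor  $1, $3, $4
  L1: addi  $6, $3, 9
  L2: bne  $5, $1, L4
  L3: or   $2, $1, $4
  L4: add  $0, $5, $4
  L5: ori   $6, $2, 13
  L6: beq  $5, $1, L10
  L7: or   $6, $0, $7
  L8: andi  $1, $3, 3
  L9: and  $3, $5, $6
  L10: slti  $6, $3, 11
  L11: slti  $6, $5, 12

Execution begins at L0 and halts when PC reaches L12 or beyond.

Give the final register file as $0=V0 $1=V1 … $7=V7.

  step pc=0: xor  $1, $3, $4  regs=(0,9,14,11,2,2,4,5)
  step pc=1: addi  $6, $3, 9  regs=(0,9,14,11,2,2,20,5)
  step pc=2: bne  $5, $1, L4  cond=T  regs=(0,9,14,11,2,2,20,5)
  step pc=3: or   $2, $1, $4  regs=(0,9,11,11,2,2,20,5)
  step pc=4: add  $0, $5, $4  regs=(0,9,11,11,2,2,20,5)
  step pc=5: ori   $6, $2, 13  regs=(0,9,11,11,2,2,15,5)
  step pc=6: beq  $5, $1, L10  cond=F  regs=(0,9,11,11,2,2,15,5)
  step pc=7: or   $6, $0, $7  regs=(0,9,11,11,2,2,5,5)
  step pc=8: andi  $1, $3, 3  regs=(0,3,11,11,2,2,5,5)
  step pc=9: and  $3, $5, $6  regs=(0,3,11,0,2,2,5,5)
  step pc=10: slti  $6, $3, 11  regs=(0,3,11,0,2,2,1,5)
  step pc=11: slti  $6, $5, 12  regs=(0,3,11,0,2,2,1,5)

$0=0 $1=3 $2=11 $3=0 $4=2 $5=2 $6=1 $7=5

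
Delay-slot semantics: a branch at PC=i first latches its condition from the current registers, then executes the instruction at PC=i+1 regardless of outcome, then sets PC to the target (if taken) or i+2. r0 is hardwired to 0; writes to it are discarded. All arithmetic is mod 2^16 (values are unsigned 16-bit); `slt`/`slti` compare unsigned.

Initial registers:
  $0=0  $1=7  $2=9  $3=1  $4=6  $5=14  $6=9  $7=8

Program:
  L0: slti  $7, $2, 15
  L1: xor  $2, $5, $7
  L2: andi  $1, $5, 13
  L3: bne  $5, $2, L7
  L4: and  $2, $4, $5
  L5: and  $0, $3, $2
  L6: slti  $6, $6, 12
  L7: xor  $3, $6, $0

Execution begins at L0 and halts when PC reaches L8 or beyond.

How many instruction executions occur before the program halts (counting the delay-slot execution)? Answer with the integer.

PC=0  slti  $7, $2, 15       | $0=0 $1=7 $2=9 $3=1 $4=6 $5=14 $6=9 $7=1
PC=1  xor  $2, $5, $7        | $0=0 $1=7 $2=15 $3=1 $4=6 $5=14 $6=9 $7=1
PC=2  andi  $1, $5, 13       | $0=0 $1=12 $2=15 $3=1 $4=6 $5=14 $6=9 $7=1
PC=3  bne  $5, $2, L7        | $0=0 $1=12 $2=15 $3=1 $4=6 $5=14 $6=9 $7=1  [TAKEN]
PC=4  and  $2, $4, $5        | $0=0 $1=12 $2=6 $3=1 $4=6 $5=14 $6=9 $7=1
PC=7  xor  $3, $6, $0        | $0=0 $1=12 $2=6 $3=9 $4=6 $5=14 $6=9 $7=1

6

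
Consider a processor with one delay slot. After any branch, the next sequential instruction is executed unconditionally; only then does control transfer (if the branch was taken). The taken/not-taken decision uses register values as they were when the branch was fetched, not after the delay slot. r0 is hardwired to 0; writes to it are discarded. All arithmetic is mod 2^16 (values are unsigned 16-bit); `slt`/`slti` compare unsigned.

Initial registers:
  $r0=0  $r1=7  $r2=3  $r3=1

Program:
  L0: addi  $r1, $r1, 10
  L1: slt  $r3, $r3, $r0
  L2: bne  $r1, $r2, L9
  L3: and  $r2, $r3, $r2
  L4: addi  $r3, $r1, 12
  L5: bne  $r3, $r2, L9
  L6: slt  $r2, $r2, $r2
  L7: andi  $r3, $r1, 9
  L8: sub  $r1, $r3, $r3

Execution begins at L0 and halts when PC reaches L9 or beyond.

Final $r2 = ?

0

[0] addi  $r1, $r1, 10  →  {$r0:0, $r1:17, $r2:3, $r3:1}
[1] slt  $r3, $r3, $r0  →  {$r0:0, $r1:17, $r2:3, $r3:0}
[2] bne  $r1, $r2, L9  →  {$r0:0, $r1:17, $r2:3, $r3:0}  ⟨branch taken⟩
[3] and  $r2, $r3, $r2  →  {$r0:0, $r1:17, $r2:0, $r3:0}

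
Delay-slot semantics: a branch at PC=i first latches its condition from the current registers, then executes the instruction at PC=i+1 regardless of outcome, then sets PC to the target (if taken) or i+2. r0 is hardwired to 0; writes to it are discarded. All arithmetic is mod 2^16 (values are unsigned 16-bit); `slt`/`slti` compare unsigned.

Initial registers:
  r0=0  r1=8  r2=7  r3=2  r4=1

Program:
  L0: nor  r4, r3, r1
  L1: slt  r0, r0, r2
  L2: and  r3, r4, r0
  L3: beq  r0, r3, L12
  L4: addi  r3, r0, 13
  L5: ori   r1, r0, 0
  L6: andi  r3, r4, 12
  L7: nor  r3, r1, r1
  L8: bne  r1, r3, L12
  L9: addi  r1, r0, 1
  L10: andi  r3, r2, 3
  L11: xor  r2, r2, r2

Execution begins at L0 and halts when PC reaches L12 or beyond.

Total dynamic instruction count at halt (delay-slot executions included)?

5

[0] nor  r4, r3, r1  →  {r0:0, r1:8, r2:7, r3:2, r4:65525}
[1] slt  r0, r0, r2  →  {r0:0, r1:8, r2:7, r3:2, r4:65525}
[2] and  r3, r4, r0  →  {r0:0, r1:8, r2:7, r3:0, r4:65525}
[3] beq  r0, r3, L12  →  {r0:0, r1:8, r2:7, r3:0, r4:65525}  ⟨branch taken⟩
[4] addi  r3, r0, 13  →  {r0:0, r1:8, r2:7, r3:13, r4:65525}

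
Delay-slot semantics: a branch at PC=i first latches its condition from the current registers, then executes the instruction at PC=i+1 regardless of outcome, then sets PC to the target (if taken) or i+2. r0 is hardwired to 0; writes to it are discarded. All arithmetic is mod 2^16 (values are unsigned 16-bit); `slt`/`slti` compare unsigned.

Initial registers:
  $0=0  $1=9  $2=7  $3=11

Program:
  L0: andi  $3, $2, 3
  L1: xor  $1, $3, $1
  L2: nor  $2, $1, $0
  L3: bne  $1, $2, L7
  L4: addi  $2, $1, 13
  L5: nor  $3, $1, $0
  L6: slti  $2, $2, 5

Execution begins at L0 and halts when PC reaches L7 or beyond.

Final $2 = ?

23

  step pc=0: andi  $3, $2, 3  regs=(0,9,7,3)
  step pc=1: xor  $1, $3, $1  regs=(0,10,7,3)
  step pc=2: nor  $2, $1, $0  regs=(0,10,65525,3)
  step pc=3: bne  $1, $2, L7  cond=T  regs=(0,10,65525,3)
  step pc=4: addi  $2, $1, 13  regs=(0,10,23,3)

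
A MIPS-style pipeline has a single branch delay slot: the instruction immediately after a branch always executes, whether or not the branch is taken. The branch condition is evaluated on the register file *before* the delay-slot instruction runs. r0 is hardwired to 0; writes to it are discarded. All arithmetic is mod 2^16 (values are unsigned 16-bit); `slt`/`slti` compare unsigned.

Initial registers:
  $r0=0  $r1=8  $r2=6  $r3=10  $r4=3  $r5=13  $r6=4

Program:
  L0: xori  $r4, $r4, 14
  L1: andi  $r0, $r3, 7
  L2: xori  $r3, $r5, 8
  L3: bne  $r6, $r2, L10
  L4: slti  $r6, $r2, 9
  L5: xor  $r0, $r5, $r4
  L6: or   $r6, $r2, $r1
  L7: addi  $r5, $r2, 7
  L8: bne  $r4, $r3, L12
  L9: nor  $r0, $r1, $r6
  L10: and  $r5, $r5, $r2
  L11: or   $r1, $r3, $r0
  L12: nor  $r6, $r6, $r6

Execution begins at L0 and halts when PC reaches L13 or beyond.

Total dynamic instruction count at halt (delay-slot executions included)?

8

  step pc=0: xori  $r4, $r4, 14  regs=(0,8,6,10,13,13,4)
  step pc=1: andi  $r0, $r3, 7  regs=(0,8,6,10,13,13,4)
  step pc=2: xori  $r3, $r5, 8  regs=(0,8,6,5,13,13,4)
  step pc=3: bne  $r6, $r2, L10  cond=T  regs=(0,8,6,5,13,13,4)
  step pc=4: slti  $r6, $r2, 9  regs=(0,8,6,5,13,13,1)
  step pc=10: and  $r5, $r5, $r2  regs=(0,8,6,5,13,4,1)
  step pc=11: or   $r1, $r3, $r0  regs=(0,5,6,5,13,4,1)
  step pc=12: nor  $r6, $r6, $r6  regs=(0,5,6,5,13,4,65534)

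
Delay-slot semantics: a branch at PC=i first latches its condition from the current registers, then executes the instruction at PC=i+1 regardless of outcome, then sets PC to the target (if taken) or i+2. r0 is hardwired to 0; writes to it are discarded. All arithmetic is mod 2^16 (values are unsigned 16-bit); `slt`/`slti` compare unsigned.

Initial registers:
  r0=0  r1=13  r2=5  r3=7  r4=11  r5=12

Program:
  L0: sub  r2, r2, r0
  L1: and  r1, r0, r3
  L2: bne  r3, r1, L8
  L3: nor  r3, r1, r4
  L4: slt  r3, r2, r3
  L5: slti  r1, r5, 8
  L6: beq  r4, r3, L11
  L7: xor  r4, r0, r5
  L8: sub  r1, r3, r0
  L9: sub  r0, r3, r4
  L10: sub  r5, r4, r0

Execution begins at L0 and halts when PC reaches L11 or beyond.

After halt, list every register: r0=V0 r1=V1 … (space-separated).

r0=0 r1=65524 r2=5 r3=65524 r4=11 r5=11

  step pc=0: sub  r2, r2, r0  regs=(0,13,5,7,11,12)
  step pc=1: and  r1, r0, r3  regs=(0,0,5,7,11,12)
  step pc=2: bne  r3, r1, L8  cond=T  regs=(0,0,5,7,11,12)
  step pc=3: nor  r3, r1, r4  regs=(0,0,5,65524,11,12)
  step pc=8: sub  r1, r3, r0  regs=(0,65524,5,65524,11,12)
  step pc=9: sub  r0, r3, r4  regs=(0,65524,5,65524,11,12)
  step pc=10: sub  r5, r4, r0  regs=(0,65524,5,65524,11,11)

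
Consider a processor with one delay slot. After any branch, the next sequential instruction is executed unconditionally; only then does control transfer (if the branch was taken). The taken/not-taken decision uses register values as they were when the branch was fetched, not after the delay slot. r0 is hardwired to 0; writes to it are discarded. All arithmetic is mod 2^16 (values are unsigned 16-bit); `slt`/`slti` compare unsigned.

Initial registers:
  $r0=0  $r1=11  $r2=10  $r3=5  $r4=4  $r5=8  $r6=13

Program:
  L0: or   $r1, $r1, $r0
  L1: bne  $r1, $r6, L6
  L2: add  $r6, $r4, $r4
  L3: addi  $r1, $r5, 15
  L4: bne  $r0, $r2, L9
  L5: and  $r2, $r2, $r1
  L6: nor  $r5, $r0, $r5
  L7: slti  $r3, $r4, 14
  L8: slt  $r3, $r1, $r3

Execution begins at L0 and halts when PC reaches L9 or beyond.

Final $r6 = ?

  step pc=0: or   $r1, $r1, $r0  regs=(0,11,10,5,4,8,13)
  step pc=1: bne  $r1, $r6, L6  cond=T  regs=(0,11,10,5,4,8,13)
  step pc=2: add  $r6, $r4, $r4  regs=(0,11,10,5,4,8,8)
  step pc=6: nor  $r5, $r0, $r5  regs=(0,11,10,5,4,65527,8)
  step pc=7: slti  $r3, $r4, 14  regs=(0,11,10,1,4,65527,8)
  step pc=8: slt  $r3, $r1, $r3  regs=(0,11,10,0,4,65527,8)

8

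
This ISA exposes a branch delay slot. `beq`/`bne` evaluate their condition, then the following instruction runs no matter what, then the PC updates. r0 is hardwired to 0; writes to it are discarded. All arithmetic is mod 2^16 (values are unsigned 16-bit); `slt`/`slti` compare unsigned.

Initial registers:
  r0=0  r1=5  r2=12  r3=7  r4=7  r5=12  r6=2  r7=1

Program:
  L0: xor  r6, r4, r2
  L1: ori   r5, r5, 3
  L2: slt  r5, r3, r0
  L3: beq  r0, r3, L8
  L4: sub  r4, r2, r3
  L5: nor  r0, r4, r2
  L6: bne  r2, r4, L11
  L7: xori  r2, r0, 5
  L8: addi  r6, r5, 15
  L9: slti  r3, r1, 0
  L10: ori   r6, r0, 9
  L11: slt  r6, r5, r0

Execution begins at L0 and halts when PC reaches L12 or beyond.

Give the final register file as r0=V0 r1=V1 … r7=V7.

r0=0 r1=5 r2=5 r3=7 r4=5 r5=0 r6=0 r7=1

PC=0  xor  r6, r4, r2        | r0=0 r1=5 r2=12 r3=7 r4=7 r5=12 r6=11 r7=1
PC=1  ori   r5, r5, 3        | r0=0 r1=5 r2=12 r3=7 r4=7 r5=15 r6=11 r7=1
PC=2  slt  r5, r3, r0        | r0=0 r1=5 r2=12 r3=7 r4=7 r5=0 r6=11 r7=1
PC=3  beq  r0, r3, L8        | r0=0 r1=5 r2=12 r3=7 r4=7 r5=0 r6=11 r7=1  [not taken]
PC=4  sub  r4, r2, r3        | r0=0 r1=5 r2=12 r3=7 r4=5 r5=0 r6=11 r7=1
PC=5  nor  r0, r4, r2        | r0=0 r1=5 r2=12 r3=7 r4=5 r5=0 r6=11 r7=1
PC=6  bne  r2, r4, L11       | r0=0 r1=5 r2=12 r3=7 r4=5 r5=0 r6=11 r7=1  [TAKEN]
PC=7  xori  r2, r0, 5        | r0=0 r1=5 r2=5 r3=7 r4=5 r5=0 r6=11 r7=1
PC=11 slt  r6, r5, r0        | r0=0 r1=5 r2=5 r3=7 r4=5 r5=0 r6=0 r7=1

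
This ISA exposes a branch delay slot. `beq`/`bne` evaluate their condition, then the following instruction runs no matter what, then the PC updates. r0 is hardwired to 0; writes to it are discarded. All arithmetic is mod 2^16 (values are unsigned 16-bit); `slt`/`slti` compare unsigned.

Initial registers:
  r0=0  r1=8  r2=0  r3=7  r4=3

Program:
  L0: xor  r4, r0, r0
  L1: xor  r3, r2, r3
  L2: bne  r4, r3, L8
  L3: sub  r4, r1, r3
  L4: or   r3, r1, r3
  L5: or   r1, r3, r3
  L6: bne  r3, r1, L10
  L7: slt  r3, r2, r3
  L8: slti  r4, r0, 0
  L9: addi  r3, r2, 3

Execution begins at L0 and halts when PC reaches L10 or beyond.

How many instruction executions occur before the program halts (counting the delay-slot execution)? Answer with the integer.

6

[0] xor  r4, r0, r0  →  {r0:0, r1:8, r2:0, r3:7, r4:0}
[1] xor  r3, r2, r3  →  {r0:0, r1:8, r2:0, r3:7, r4:0}
[2] bne  r4, r3, L8  →  {r0:0, r1:8, r2:0, r3:7, r4:0}  ⟨branch taken⟩
[3] sub  r4, r1, r3  →  {r0:0, r1:8, r2:0, r3:7, r4:1}
[8] slti  r4, r0, 0  →  {r0:0, r1:8, r2:0, r3:7, r4:0}
[9] addi  r3, r2, 3  →  {r0:0, r1:8, r2:0, r3:3, r4:0}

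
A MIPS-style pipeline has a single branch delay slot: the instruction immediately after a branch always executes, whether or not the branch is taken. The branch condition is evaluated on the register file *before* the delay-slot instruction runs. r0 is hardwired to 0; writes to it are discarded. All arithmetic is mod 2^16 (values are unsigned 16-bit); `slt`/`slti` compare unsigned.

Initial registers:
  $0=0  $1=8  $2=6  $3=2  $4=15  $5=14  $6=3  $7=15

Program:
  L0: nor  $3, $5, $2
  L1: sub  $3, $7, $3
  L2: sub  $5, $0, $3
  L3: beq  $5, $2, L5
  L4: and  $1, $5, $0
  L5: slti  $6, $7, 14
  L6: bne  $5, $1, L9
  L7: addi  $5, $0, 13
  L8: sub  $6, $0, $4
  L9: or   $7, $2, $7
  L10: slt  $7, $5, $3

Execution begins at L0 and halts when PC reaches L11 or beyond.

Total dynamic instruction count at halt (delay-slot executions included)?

#0 nor  $3, $5, $2 ; 0/8/6/65521/15/14/3/15
#1 sub  $3, $7, $3 ; 0/8/6/30/15/14/3/15
#2 sub  $5, $0, $3 ; 0/8/6/30/15/65506/3/15
#3 beq  $5, $2, L5 ; 0/8/6/30/15/65506/3/15 ; →fallthru
#4 and  $1, $5, $0 ; 0/0/6/30/15/65506/3/15
#5 slti  $6, $7, 14 ; 0/0/6/30/15/65506/0/15
#6 bne  $5, $1, L9 ; 0/0/6/30/15/65506/0/15 ; →target
#7 addi  $5, $0, 13 ; 0/0/6/30/15/13/0/15
#9 or   $7, $2, $7 ; 0/0/6/30/15/13/0/15
#10 slt  $7, $5, $3 ; 0/0/6/30/15/13/0/1

10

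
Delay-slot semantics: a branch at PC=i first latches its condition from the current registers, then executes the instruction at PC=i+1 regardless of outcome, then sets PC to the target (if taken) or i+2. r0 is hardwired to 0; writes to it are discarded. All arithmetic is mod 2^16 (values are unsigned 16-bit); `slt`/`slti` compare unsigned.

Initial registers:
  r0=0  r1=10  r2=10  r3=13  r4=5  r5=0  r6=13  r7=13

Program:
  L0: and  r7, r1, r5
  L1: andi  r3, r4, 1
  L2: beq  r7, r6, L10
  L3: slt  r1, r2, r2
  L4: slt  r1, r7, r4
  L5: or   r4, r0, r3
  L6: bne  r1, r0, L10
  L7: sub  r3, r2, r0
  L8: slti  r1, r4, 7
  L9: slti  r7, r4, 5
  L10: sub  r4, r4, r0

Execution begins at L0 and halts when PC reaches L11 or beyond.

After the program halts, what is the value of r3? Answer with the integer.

10

  step pc=0: and  r7, r1, r5  regs=(0,10,10,13,5,0,13,0)
  step pc=1: andi  r3, r4, 1  regs=(0,10,10,1,5,0,13,0)
  step pc=2: beq  r7, r6, L10  cond=F  regs=(0,10,10,1,5,0,13,0)
  step pc=3: slt  r1, r2, r2  regs=(0,0,10,1,5,0,13,0)
  step pc=4: slt  r1, r7, r4  regs=(0,1,10,1,5,0,13,0)
  step pc=5: or   r4, r0, r3  regs=(0,1,10,1,1,0,13,0)
  step pc=6: bne  r1, r0, L10  cond=T  regs=(0,1,10,1,1,0,13,0)
  step pc=7: sub  r3, r2, r0  regs=(0,1,10,10,1,0,13,0)
  step pc=10: sub  r4, r4, r0  regs=(0,1,10,10,1,0,13,0)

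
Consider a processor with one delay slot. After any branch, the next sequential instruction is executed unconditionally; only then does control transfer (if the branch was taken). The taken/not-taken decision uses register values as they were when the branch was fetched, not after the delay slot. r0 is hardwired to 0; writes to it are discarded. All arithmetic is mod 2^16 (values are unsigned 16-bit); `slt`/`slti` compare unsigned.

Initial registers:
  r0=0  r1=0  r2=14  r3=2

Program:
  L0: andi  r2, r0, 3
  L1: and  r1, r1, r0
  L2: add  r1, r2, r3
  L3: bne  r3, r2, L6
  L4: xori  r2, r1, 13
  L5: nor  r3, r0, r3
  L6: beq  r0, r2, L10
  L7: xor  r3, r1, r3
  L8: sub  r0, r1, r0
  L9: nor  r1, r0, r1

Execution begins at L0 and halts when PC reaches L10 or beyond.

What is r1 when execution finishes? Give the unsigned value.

#0 andi  r2, r0, 3 ; 0/0/0/2
#1 and  r1, r1, r0 ; 0/0/0/2
#2 add  r1, r2, r3 ; 0/2/0/2
#3 bne  r3, r2, L6 ; 0/2/0/2 ; →target
#4 xori  r2, r1, 13 ; 0/2/15/2
#6 beq  r0, r2, L10 ; 0/2/15/2 ; →fallthru
#7 xor  r3, r1, r3 ; 0/2/15/0
#8 sub  r0, r1, r0 ; 0/2/15/0
#9 nor  r1, r0, r1 ; 0/65533/15/0

65533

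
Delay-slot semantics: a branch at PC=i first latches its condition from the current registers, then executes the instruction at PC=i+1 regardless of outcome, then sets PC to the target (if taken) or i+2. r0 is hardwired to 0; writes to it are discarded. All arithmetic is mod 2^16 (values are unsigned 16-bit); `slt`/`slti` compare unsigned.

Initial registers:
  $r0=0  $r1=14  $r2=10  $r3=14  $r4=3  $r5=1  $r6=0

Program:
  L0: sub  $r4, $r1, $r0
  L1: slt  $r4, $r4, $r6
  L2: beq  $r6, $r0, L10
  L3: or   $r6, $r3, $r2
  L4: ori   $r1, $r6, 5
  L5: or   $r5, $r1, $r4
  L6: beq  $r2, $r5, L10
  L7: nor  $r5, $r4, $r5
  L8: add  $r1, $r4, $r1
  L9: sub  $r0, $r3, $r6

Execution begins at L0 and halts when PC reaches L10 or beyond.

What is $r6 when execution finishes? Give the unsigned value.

PC=0  sub  $r4, $r1, $r0     | $r0=0 $r1=14 $r2=10 $r3=14 $r4=14 $r5=1 $r6=0
PC=1  slt  $r4, $r4, $r6     | $r0=0 $r1=14 $r2=10 $r3=14 $r4=0 $r5=1 $r6=0
PC=2  beq  $r6, $r0, L10     | $r0=0 $r1=14 $r2=10 $r3=14 $r4=0 $r5=1 $r6=0  [TAKEN]
PC=3  or   $r6, $r3, $r2     | $r0=0 $r1=14 $r2=10 $r3=14 $r4=0 $r5=1 $r6=14

14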